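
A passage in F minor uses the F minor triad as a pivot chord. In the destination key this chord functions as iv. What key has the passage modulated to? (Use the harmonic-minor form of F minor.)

The numeral iv denotes a minor triad on scale degree 4. With F on degree 4, the tonic of the new key is C.
Degree 4 carries a minor triad in minor keys, so the destination is C minor.
Check: the diatonic triads of C minor (natural minor) are Cm (i), Ddim (ii°), Eb (III), Fm (iv), Gm (v), Ab (VI), Bb (VII) — F minor is indeed iv.

C minor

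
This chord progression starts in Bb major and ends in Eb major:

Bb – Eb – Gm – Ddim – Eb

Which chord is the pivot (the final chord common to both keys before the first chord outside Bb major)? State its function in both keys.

Chords diatonic to Bb major: Bb, Cm, Dm, Eb, F, Gm, Adim.
Reading the progression, the first chord not in that set is Ddim, so the modulation leaves Bb major there.
The chord immediately before Ddim is Gm, which is diatonic to both keys: vi in Bb major and iii in Eb major.

Gm — vi in Bb major, iii in Eb major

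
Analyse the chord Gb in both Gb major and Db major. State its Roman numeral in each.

I in Gb major; IV in Db major

The scale of Gb major is Gb Ab Bb Cb Db Eb F; Gb is degree 1, and the triad built there (Gb-Bb-Db) is major, so it is I.
The scale of Db major is Db Eb F Gb Ab Bb C; Gb is degree 4, and the triad built there (Gb-Bb-Db) is major, so it is IV.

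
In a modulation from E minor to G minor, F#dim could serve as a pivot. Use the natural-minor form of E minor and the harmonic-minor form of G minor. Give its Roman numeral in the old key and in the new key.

ii° in E minor; vii° in G minor

The scale of E minor (natural minor) is E F# G A B C D; F# is degree 2, and the triad built there (F#-A-C) is diminished, so it is ii°.
The scale of G minor (harmonic minor) is G A Bb C D Eb F#; F# is degree 7, and the triad built there (F#-A-C) is diminished, so it is vii°.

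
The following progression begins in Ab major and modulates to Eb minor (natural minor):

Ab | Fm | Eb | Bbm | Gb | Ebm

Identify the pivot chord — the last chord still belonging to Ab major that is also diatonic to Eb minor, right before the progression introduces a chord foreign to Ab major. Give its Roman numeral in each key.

Bbm — ii in Ab major, v in Eb minor

Chords diatonic to Ab major: Ab, Bbm, Cm, Db, Eb, Fm, Gdim.
Reading the progression, the first chord not in that set is Gb, so the modulation leaves Ab major there.
The chord immediately before Gb is Bbm, which is diatonic to both keys: ii in Ab major and v in Eb minor.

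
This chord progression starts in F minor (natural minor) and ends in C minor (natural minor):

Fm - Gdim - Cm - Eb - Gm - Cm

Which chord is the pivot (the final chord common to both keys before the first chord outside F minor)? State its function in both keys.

Eb — VII in F minor, III in C minor

Chords diatonic to F minor: Fm, Gdim, Ab, Bbm, Cm, Db, Eb.
Reading the progression, the first chord not in that set is Gm, so the modulation leaves F minor there.
The chord immediately before Gm is Eb, which is diatonic to both keys: VII in F minor and III in C minor.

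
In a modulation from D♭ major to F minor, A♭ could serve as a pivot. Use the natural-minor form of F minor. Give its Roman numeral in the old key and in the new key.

V in D♭ major; III in F minor

The scale of D♭ major is D♭ E♭ F G♭ A♭ B♭ C; A♭ is degree 5, and the triad built there (A♭-C-E♭) is major, so it is V.
The scale of F minor (natural minor) is F G A♭ B♭ C D♭ E♭; A♭ is degree 3, and the triad built there (A♭-C-E♭) is major, so it is III.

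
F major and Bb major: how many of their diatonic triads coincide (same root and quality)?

Diatonic triads of F major: F (I), Gm (ii), Am (iii), Bb (IV), C (V), Dm (vi), Edim (vii°).
Diatonic triads of Bb major: Bb (I), Cm (ii), Dm (iii), Eb (IV), F (V), Gm (vi), Adim (vii°).
Matching root and quality in both lists: F, Gm, Bb, Dm.
That gives 4 common triads.

4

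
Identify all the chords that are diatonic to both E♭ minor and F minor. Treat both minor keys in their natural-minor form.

Triads in E♭ minor (natural minor): E♭ minor (i), F diminished (ii°), G♭ major (III), A♭ minor (iv), B♭ minor (v), C♭ major (VI), D♭ major (VII).
Triads in F minor (natural minor): F minor (i), G diminished (ii°), A♭ major (III), B♭ minor (iv), C minor (v), D♭ major (VI), E♭ major (VII).
Shared triads with their functions: B♭ minor (v in E♭ minor, iv in F minor); D♭ major (VII in E♭ minor, VI in F minor).

B♭m, D♭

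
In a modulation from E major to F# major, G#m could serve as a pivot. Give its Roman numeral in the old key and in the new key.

The scale of E major is E F# G# A B C# D#; G# is degree 3, and the triad built there (G#-B-D#) is minor, so it is iii.
The scale of F# major is F# G# A# B C# D# E#; G# is degree 2, and the triad built there (G#-B-D#) is minor, so it is ii.

iii in E major; ii in F# major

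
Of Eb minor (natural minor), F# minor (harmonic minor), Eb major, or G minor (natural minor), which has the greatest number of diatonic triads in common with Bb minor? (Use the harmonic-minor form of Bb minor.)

Triads of Bb minor (harmonic minor): Bb minor (i), C diminished (ii°), Db augmented (III+), Eb minor (iv), F major (V), Gb major (VI), A diminished (vii°).
Eb minor (natural minor) shares 3: Bbm, Ebm, Gb.
F# minor (harmonic minor) shares 0: none.
Eb major shares 0: none.
G minor (natural minor) shares 2: F, Adim.
The most common triads (3) are shared with Eb minor.

Eb minor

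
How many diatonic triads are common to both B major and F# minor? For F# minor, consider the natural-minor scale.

2

Diatonic triads of B major: B (I), C#m (ii), D#m (iii), E (IV), F# (V), G#m (vi), A#dim (vii°).
Diatonic triads of F# minor (natural minor): F#m (i), G#dim (ii°), A (III), Bm (iv), C#m (v), D (VI), E (VII).
Matching root and quality in both lists: C#m, E.
That gives 2 common triads.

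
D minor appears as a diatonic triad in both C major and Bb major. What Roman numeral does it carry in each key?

ii in C major; iii in Bb major

The scale of C major is C D E F G A B; D is degree 2, and the triad built there (D-F-A) is minor, so it is ii.
The scale of Bb major is Bb C D Eb F G A; D is degree 3, and the triad built there (D-F-A) is minor, so it is iii.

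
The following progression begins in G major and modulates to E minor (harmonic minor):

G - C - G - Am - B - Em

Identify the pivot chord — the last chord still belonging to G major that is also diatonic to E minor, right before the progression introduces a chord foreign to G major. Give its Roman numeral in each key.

Chords diatonic to G major: G, Am, Bm, C, D, Em, F#dim.
Reading the progression, the first chord not in that set is B, so the modulation leaves G major there.
The chord immediately before B is Am, which is diatonic to both keys: ii in G major and iv in E minor.

Am — ii in G major, iv in E minor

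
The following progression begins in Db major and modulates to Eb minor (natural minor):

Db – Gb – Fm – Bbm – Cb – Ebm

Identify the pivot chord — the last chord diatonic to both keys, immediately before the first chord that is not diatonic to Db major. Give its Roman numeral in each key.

Chords diatonic to Db major: Db, Ebm, Fm, Gb, Ab, Bbm, Cdim.
Reading the progression, the first chord not in that set is Cb, so the modulation leaves Db major there.
The chord immediately before Cb is Bbm, which is diatonic to both keys: vi in Db major and v in Eb minor.

Bbm — vi in Db major, v in Eb minor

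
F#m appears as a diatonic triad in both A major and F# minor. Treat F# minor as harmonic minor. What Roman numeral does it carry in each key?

The scale of A major is A B C# D E F# G#; F# is degree 6, and the triad built there (F#-A-C#) is minor, so it is vi.
The scale of F# minor (harmonic minor) is F# G# A B C# D E#; F# is degree 1, and the triad built there (F#-A-C#) is minor, so it is i.

vi in A major; i in F# minor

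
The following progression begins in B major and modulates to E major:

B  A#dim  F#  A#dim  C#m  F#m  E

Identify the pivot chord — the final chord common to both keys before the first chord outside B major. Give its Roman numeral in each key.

Chords diatonic to B major: B, C#m, D#m, E, F#, G#m, A#dim.
Reading the progression, the first chord not in that set is F#m, so the modulation leaves B major there.
The chord immediately before F#m is C#m, which is diatonic to both keys: ii in B major and vi in E major.

C#m — ii in B major, vi in E major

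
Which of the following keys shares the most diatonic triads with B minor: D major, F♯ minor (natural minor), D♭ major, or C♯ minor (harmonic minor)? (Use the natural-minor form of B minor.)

D major

Triads of B minor (natural minor): Bm (i), C♯dim (ii°), D (III), Em (iv), F♯m (v), G (VI), A (VII).
D major shares 7: Bm, C♯dim, D, Em, F♯m, G, A.
F♯ minor (natural minor) shares 4: Bm, D, F♯m, A.
D♭ major shares 0: none.
C♯ minor (harmonic minor) shares 2: F♯m, A.
The most common triads (7) are shared with D major.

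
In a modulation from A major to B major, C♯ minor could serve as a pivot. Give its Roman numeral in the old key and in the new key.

iii in A major; ii in B major

The scale of A major is A B C♯ D E F♯ G♯; C♯ is degree 3, and the triad built there (C♯-E-G♯) is minor, so it is iii.
The scale of B major is B C♯ D♯ E F♯ G♯ A♯; C♯ is degree 2, and the triad built there (C♯-E-G♯) is minor, so it is ii.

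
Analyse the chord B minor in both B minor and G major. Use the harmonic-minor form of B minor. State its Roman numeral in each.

The scale of B minor (harmonic minor) is B C♯ D E F♯ G A♯; B is degree 1, and the triad built there (B-D-F♯) is minor, so it is i.
The scale of G major is G A B C D E F♯; B is degree 3, and the triad built there (B-D-F♯) is minor, so it is iii.

i in B minor; iii in G major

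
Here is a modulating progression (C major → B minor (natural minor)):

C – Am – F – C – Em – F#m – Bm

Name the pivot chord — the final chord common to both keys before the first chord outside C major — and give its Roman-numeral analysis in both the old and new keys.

Chords diatonic to C major: C, Dm, Em, F, G, Am, Bdim.
Reading the progression, the first chord not in that set is F#m, so the modulation leaves C major there.
The chord immediately before F#m is Em, which is diatonic to both keys: iii in C major and iv in B minor.

Em — iii in C major, iv in B minor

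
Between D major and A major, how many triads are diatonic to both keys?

4

Diatonic triads of D major: D (I), Em (ii), F#m (iii), G (IV), A (V), Bm (vi), C#dim (vii°).
Diatonic triads of A major: A (I), Bm (ii), C#m (iii), D (IV), E (V), F#m (vi), G#dim (vii°).
Matching root and quality in both lists: D, F#m, A, Bm.
That gives 4 common triads.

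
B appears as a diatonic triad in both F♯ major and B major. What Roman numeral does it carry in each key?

The scale of F♯ major is F♯ G♯ A♯ B C♯ D♯ E♯; B is degree 4, and the triad built there (B-D♯-F♯) is major, so it is IV.
The scale of B major is B C♯ D♯ E F♯ G♯ A♯; B is degree 1, and the triad built there (B-D♯-F♯) is major, so it is I.

IV in F♯ major; I in B major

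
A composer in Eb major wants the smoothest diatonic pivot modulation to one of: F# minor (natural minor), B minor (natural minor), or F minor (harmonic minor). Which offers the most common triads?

F minor

Triads of Eb major: Eb major (I), F minor (ii), G minor (iii), Ab major (IV), Bb major (V), C minor (vi), D diminished (vii°).
F# minor (natural minor) shares 0: none.
B minor (natural minor) shares 0: none.
F minor (harmonic minor) shares 1: Fm.
The most common triads (1) are shared with F minor.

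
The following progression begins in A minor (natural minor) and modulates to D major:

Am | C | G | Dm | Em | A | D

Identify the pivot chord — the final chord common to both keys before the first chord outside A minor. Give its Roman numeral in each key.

Chords diatonic to A minor: Am, Bdim, C, Dm, Em, F, G.
Reading the progression, the first chord not in that set is A, so the modulation leaves A minor there.
The chord immediately before A is Em, which is diatonic to both keys: v in A minor and ii in D major.

Em — v in A minor, ii in D major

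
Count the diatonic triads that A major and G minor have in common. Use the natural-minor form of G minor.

Diatonic triads of A major: A (I), Bm (ii), C#m (iii), D (IV), E (V), F#m (vi), G#dim (vii°).
Diatonic triads of G minor (natural minor): Gm (i), Adim (ii°), Bb (III), Cm (iv), Dm (v), Eb (VI), F (VII).
No triad has the same root and quality in both keys.

0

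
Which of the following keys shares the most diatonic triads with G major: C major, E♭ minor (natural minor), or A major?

Triads of G major: G major (I), A minor (ii), B minor (iii), C major (IV), D major (V), E minor (vi), F♯ diminished (vii°).
C major shares 4: G, Am, C, Em.
E♭ minor (natural minor) shares 0: none.
A major shares 2: Bm, D.
The most common triads (4) are shared with C major.

C major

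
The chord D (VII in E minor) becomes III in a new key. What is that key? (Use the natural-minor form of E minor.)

The numeral III denotes a major triad on scale degree 3. With D on degree 3, the tonic of the new key is B.
Degree 3 carries a major triad in natural-minor keys, so the destination is B minor.
Check: the diatonic triads of B minor (natural minor) are Bm (i), C#dim (ii°), D (III), Em (iv), F#m (v), G (VI), A (VII) — D is indeed III.

B minor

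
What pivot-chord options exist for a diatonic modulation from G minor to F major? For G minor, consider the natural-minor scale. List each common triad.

Gm, Bb, Dm, F

Triads in G minor (natural minor): G minor (i), A diminished (ii°), Bb major (III), C minor (iv), D minor (v), Eb major (VI), F major (VII).
Triads in F major: F major (I), G minor (ii), A minor (iii), Bb major (IV), C major (V), D minor (vi), E diminished (vii°).
Shared triads with their functions: G minor (i in G minor, ii in F major); Bb major (III in G minor, IV in F major); D minor (v in G minor, vi in F major); F major (VII in G minor, I in F major).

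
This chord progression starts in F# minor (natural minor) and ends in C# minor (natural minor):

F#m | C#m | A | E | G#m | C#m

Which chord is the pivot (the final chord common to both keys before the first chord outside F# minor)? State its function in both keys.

E — VII in F# minor, III in C# minor

Chords diatonic to F# minor: F#m, G#dim, A, Bm, C#m, D, E.
Reading the progression, the first chord not in that set is G#m, so the modulation leaves F# minor there.
The chord immediately before G#m is E, which is diatonic to both keys: VII in F# minor and III in C# minor.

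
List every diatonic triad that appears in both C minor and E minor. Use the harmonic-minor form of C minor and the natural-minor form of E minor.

Triads in C minor (harmonic minor): Cm (i), Ddim (ii°), E♭aug (III+), Fm (iv), G (V), A♭ (VI), Bdim (vii°).
Triads in E minor (natural minor): Em (i), F♯dim (ii°), G (III), Am (iv), Bm (v), C (VI), D (VII).
Shared triads with their functions: G (V in C minor, III in E minor).

G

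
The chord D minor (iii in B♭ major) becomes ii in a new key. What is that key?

C major

The numeral ii denotes a minor triad on scale degree 2. With D on degree 2, the tonic of the new key is C.
Degree 2 carries a minor triad in major keys, so the destination is C major.
Check: the diatonic triads of C major are C (I), Dm (ii), Em (iii), F (IV), G (V), Am (vi), Bdim (vii°) — D minor is indeed ii.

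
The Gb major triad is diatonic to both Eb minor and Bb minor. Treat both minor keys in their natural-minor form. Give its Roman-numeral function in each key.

III in Eb minor; VI in Bb minor

The scale of Eb minor (natural minor) is Eb F Gb Ab Bb Cb Db; Gb is degree 3, and the triad built there (Gb-Bb-Db) is major, so it is III.
The scale of Bb minor (natural minor) is Bb C Db Eb F Gb Ab; Gb is degree 6, and the triad built there (Gb-Bb-Db) is major, so it is VI.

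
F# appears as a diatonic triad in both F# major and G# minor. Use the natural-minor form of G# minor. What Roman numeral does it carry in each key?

The scale of F# major is F# G# A# B C# D# E#; F# is degree 1, and the triad built there (F#-A#-C#) is major, so it is I.
The scale of G# minor (natural minor) is G# A# B C# D# E F#; F# is degree 7, and the triad built there (F#-A#-C#) is major, so it is VII.

I in F# major; VII in G# minor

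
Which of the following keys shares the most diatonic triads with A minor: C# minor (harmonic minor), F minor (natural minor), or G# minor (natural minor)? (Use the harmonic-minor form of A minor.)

G# minor

Triads of A minor (harmonic minor): Am (i), Bdim (ii°), Caug (III+), Dm (iv), E (V), F (VI), G#dim (vii°).
C# minor (harmonic minor) shares 0: none.
F minor (natural minor) shares 0: none.
G# minor (natural minor) shares 1: E.
The most common triads (1) are shared with G# minor.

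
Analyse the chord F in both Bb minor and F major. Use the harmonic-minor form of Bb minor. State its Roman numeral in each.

V in Bb minor; I in F major

The scale of Bb minor (harmonic minor) is Bb C Db Eb F Gb A; F is degree 5, and the triad built there (F-A-C) is major, so it is V.
The scale of F major is F G A Bb C D E; F is degree 1, and the triad built there (F-A-C) is major, so it is I.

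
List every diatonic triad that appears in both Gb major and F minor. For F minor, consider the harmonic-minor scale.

Bbm, Db

Triads in Gb major: Gb major (I), Ab minor (ii), Bb minor (iii), Cb major (IV), Db major (V), Eb minor (vi), F diminished (vii°).
Triads in F minor (harmonic minor): F minor (i), G diminished (ii°), Ab augmented (III+), Bb minor (iv), C major (V), Db major (VI), E diminished (vii°).
Shared triads with their functions: Bb minor (iii in Gb major, iv in F minor); Db major (V in Gb major, VI in F minor).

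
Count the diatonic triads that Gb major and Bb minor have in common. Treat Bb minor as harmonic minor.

3

Diatonic triads of Gb major: Gb (I), Abm (ii), Bbm (iii), Cb (IV), Db (V), Ebm (vi), Fdim (vii°).
Diatonic triads of Bb minor (harmonic minor): Bbm (i), Cdim (ii°), Dbaug (III+), Ebm (iv), F (V), Gb (VI), Adim (vii°).
Matching root and quality in both lists: Gb, Bbm, Ebm.
That gives 3 common triads.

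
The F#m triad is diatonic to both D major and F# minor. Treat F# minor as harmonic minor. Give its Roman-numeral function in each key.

The scale of D major is D E F# G A B C#; F# is degree 3, and the triad built there (F#-A-C#) is minor, so it is iii.
The scale of F# minor (harmonic minor) is F# G# A B C# D E#; F# is degree 1, and the triad built there (F#-A-C#) is minor, so it is i.

iii in D major; i in F# minor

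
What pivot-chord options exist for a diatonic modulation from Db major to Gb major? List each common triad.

Db, Ebm, Gb, Bbm

Triads in Db major: Db major (I), Eb minor (ii), F minor (iii), Gb major (IV), Ab major (V), Bb minor (vi), C diminished (vii°).
Triads in Gb major: Gb major (I), Ab minor (ii), Bb minor (iii), Cb major (IV), Db major (V), Eb minor (vi), F diminished (vii°).
Shared triads with their functions: Db major (I in Db major, V in Gb major); Eb minor (ii in Db major, vi in Gb major); Gb major (IV in Db major, I in Gb major); Bb minor (vi in Db major, iii in Gb major).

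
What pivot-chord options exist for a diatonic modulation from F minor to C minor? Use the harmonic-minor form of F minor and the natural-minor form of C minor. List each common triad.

Fm

Triads in F minor (harmonic minor): Fm (i), Gdim (ii°), Abaug (III+), Bbm (iv), C (V), Db (VI), Edim (vii°).
Triads in C minor (natural minor): Cm (i), Ddim (ii°), Eb (III), Fm (iv), Gm (v), Ab (VI), Bb (VII).
Shared triads with their functions: Fm (i in F minor, iv in C minor).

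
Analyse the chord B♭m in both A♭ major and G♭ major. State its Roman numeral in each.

ii in A♭ major; iii in G♭ major

The scale of A♭ major is A♭ B♭ C D♭ E♭ F G; B♭ is degree 2, and the triad built there (B♭-D♭-F) is minor, so it is ii.
The scale of G♭ major is G♭ A♭ B♭ C♭ D♭ E♭ F; B♭ is degree 3, and the triad built there (B♭-D♭-F) is minor, so it is iii.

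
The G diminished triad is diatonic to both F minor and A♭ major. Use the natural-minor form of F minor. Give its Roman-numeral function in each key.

ii° in F minor; vii° in A♭ major

The scale of F minor (natural minor) is F G A♭ B♭ C D♭ E♭; G is degree 2, and the triad built there (G-B♭-D♭) is diminished, so it is ii°.
The scale of A♭ major is A♭ B♭ C D♭ E♭ F G; G is degree 7, and the triad built there (G-B♭-D♭) is diminished, so it is vii°.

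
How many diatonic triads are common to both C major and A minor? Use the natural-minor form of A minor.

7

Diatonic triads of C major: C (I), Dm (ii), Em (iii), F (IV), G (V), Am (vi), Bdim (vii°).
Diatonic triads of A minor (natural minor): Am (i), Bdim (ii°), C (III), Dm (iv), Em (v), F (VI), G (VII).
Matching root and quality in both lists: C, Dm, Em, F, G, Am, Bdim.
That gives 7 common triads.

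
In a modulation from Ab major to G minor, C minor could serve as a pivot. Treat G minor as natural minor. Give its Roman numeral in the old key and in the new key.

The scale of Ab major is Ab Bb C Db Eb F G; C is degree 3, and the triad built there (C-Eb-G) is minor, so it is iii.
The scale of G minor (natural minor) is G A Bb C D Eb F; C is degree 4, and the triad built there (C-Eb-G) is minor, so it is iv.

iii in Ab major; iv in G minor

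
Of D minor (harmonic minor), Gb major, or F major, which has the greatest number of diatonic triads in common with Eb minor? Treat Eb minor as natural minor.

Gb major

Triads of Eb minor (natural minor): Eb minor (i), F diminished (ii°), Gb major (III), Ab minor (iv), Bb minor (v), Cb major (VI), Db major (VII).
D minor (harmonic minor) shares 0: none.
Gb major shares 7: Ebm, Fdim, Gb, Abm, Bbm, Cb, Db.
F major shares 0: none.
The most common triads (7) are shared with Gb major.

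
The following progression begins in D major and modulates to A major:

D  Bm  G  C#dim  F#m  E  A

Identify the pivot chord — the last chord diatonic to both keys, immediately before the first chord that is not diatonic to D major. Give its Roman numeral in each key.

F#m — iii in D major, vi in A major

Chords diatonic to D major: D, Em, F#m, G, A, Bm, C#dim.
Reading the progression, the first chord not in that set is E, so the modulation leaves D major there.
The chord immediately before E is F#m, which is diatonic to both keys: iii in D major and vi in A major.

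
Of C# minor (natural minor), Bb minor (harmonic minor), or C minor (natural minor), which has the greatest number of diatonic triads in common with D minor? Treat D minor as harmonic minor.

C minor

Triads of D minor (harmonic minor): Dm (i), Edim (ii°), Faug (III+), Gm (iv), A (V), Bb (VI), C#dim (vii°).
C# minor (natural minor) shares 1: A.
Bb minor (harmonic minor) shares 0: none.
C minor (natural minor) shares 2: Gm, Bb.
The most common triads (2) are shared with C minor.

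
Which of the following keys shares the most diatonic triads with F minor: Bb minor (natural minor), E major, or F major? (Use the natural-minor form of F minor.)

Bb minor

Triads of F minor (natural minor): Fm (i), Gdim (ii°), Ab (III), Bbm (iv), Cm (v), Db (VI), Eb (VII).
Bb minor (natural minor) shares 4: Fm, Ab, Bbm, Db.
E major shares 0: none.
F major shares 0: none.
The most common triads (4) are shared with Bb minor.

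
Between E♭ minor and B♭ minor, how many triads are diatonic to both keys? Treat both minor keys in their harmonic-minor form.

1

Diatonic triads of E♭ minor (harmonic minor): E♭ minor (i), F diminished (ii°), G♭ augmented (III+), A♭ minor (iv), B♭ major (V), C♭ major (VI), D diminished (vii°).
Diatonic triads of B♭ minor (harmonic minor): B♭ minor (i), C diminished (ii°), D♭ augmented (III+), E♭ minor (iv), F major (V), G♭ major (VI), A diminished (vii°).
Matching root and quality in both lists: E♭ minor.
That gives 1 common triad.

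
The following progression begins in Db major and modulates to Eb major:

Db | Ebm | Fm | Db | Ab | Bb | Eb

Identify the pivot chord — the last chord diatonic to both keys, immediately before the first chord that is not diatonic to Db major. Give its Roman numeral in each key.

Chords diatonic to Db major: Db, Ebm, Fm, Gb, Ab, Bbm, Cdim.
Reading the progression, the first chord not in that set is Bb, so the modulation leaves Db major there.
The chord immediately before Bb is Ab, which is diatonic to both keys: V in Db major and IV in Eb major.

Ab — V in Db major, IV in Eb major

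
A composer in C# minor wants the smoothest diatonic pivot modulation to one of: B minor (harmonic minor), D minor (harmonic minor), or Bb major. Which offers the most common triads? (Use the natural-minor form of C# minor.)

D minor

Triads of C# minor (natural minor): C# minor (i), D# diminished (ii°), E major (III), F# minor (iv), G# minor (v), A major (VI), B major (VII).
B minor (harmonic minor) shares 0: none.
D minor (harmonic minor) shares 1: A.
Bb major shares 0: none.
The most common triads (1) are shared with D minor.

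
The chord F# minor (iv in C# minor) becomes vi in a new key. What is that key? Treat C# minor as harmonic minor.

The numeral vi denotes a minor triad on scale degree 6. With F# on degree 6, the tonic of the new key is A.
Degree 6 carries a minor triad in major keys, so the destination is A major.
Check: the diatonic triads of A major are A (I), Bm (ii), C#m (iii), D (IV), E (V), F#m (vi), G#dim (vii°) — F# minor is indeed vi.

A major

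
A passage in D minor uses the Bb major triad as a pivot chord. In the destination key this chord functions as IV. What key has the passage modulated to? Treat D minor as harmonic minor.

The numeral IV denotes a major triad on scale degree 4. With Bb on degree 4, the tonic of the new key is F.
Degree 4 carries a major triad in major keys, so the destination is F major.
Check: the diatonic triads of F major are F (I), Gm (ii), Am (iii), Bb (IV), C (V), Dm (vi), Edim (vii°) — Bb major is indeed IV.

F major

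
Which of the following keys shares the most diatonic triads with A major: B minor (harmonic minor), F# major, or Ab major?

Triads of A major: A (I), Bm (ii), C#m (iii), D (IV), E (V), F#m (vi), G#dim (vii°).
B minor (harmonic minor) shares 1: Bm.
F# major shares 0: none.
Ab major shares 0: none.
The most common triads (1) are shared with B minor.

B minor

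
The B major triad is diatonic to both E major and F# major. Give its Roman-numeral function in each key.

V in E major; IV in F# major

The scale of E major is E F# G# A B C# D#; B is degree 5, and the triad built there (B-D#-F#) is major, so it is V.
The scale of F# major is F# G# A# B C# D# E#; B is degree 4, and the triad built there (B-D#-F#) is major, so it is IV.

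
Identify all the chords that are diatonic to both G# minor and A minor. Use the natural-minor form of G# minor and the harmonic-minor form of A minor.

Triads in G# minor (natural minor): G#m (i), A#dim (ii°), B (III), C#m (iv), D#m (v), E (VI), F# (VII).
Triads in A minor (harmonic minor): Am (i), Bdim (ii°), Caug (III+), Dm (iv), E (V), F (VI), G#dim (vii°).
Shared triads with their functions: E (VI in G# minor, V in A minor).

E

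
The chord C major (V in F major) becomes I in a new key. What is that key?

C major

The numeral I denotes a major triad on scale degree 1. With C on degree 1, the tonic of the new key is C.
Degree 1 carries a major triad in major keys, so the destination is C major.
Check: the diatonic triads of C major are C (I), Dm (ii), Em (iii), F (IV), G (V), Am (vi), Bdim (vii°) — C major is indeed I.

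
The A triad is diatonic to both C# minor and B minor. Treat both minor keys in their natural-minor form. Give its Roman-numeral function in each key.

VI in C# minor; VII in B minor

The scale of C# minor (natural minor) is C# D# E F# G# A B; A is degree 6, and the triad built there (A-C#-E) is major, so it is VI.
The scale of B minor (natural minor) is B C# D E F# G A; A is degree 7, and the triad built there (A-C#-E) is major, so it is VII.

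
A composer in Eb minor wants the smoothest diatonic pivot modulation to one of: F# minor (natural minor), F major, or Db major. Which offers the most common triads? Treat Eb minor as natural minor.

Triads of Eb minor (natural minor): Eb minor (i), F diminished (ii°), Gb major (III), Ab minor (iv), Bb minor (v), Cb major (VI), Db major (VII).
F# minor (natural minor) shares 0: none.
F major shares 0: none.
Db major shares 4: Ebm, Gb, Bbm, Db.
The most common triads (4) are shared with Db major.

Db major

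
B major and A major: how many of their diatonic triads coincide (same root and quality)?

2

Diatonic triads of B major: B (I), C♯m (ii), D♯m (iii), E (IV), F♯ (V), G♯m (vi), A♯dim (vii°).
Diatonic triads of A major: A (I), Bm (ii), C♯m (iii), D (IV), E (V), F♯m (vi), G♯dim (vii°).
Matching root and quality in both lists: C♯m, E.
That gives 2 common triads.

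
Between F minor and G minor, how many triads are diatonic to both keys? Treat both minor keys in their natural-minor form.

2

Diatonic triads of F minor (natural minor): Fm (i), Gdim (ii°), A♭ (III), B♭m (iv), Cm (v), D♭ (VI), E♭ (VII).
Diatonic triads of G minor (natural minor): Gm (i), Adim (ii°), B♭ (III), Cm (iv), Dm (v), E♭ (VI), F (VII).
Matching root and quality in both lists: Cm, E♭.
That gives 2 common triads.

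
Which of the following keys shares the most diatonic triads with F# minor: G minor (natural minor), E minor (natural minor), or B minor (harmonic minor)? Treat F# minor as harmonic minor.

E minor

Triads of F# minor (harmonic minor): F#m (i), G#dim (ii°), Aaug (III+), Bm (iv), C# (V), D (VI), E#dim (vii°).
G minor (natural minor) shares 0: none.
E minor (natural minor) shares 2: Bm, D.
B minor (harmonic minor) shares 1: Bm.
The most common triads (2) are shared with E minor.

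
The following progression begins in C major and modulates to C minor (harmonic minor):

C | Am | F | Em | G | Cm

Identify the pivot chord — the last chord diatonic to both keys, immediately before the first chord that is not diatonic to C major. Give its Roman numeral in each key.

G — V in C major, V in C minor

Chords diatonic to C major: C, Dm, Em, F, G, Am, Bdim.
Reading the progression, the first chord not in that set is Cm, so the modulation leaves C major there.
The chord immediately before Cm is G, which is diatonic to both keys: V in C major and V in C minor.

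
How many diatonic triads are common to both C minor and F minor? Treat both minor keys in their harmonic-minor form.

Diatonic triads of C minor (harmonic minor): Cm (i), Ddim (ii°), E♭aug (III+), Fm (iv), G (V), A♭ (VI), Bdim (vii°).
Diatonic triads of F minor (harmonic minor): Fm (i), Gdim (ii°), A♭aug (III+), B♭m (iv), C (V), D♭ (VI), Edim (vii°).
Matching root and quality in both lists: Fm.
That gives 1 common triad.

1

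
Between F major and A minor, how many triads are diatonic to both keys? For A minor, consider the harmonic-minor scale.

3

Diatonic triads of F major: F (I), Gm (ii), Am (iii), Bb (IV), C (V), Dm (vi), Edim (vii°).
Diatonic triads of A minor (harmonic minor): Am (i), Bdim (ii°), Caug (III+), Dm (iv), E (V), F (VI), G#dim (vii°).
Matching root and quality in both lists: F, Am, Dm.
That gives 3 common triads.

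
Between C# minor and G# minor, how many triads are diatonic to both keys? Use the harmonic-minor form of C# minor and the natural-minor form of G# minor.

1

Diatonic triads of C# minor (harmonic minor): C#m (i), D#dim (ii°), Eaug (III+), F#m (iv), G# (V), A (VI), B#dim (vii°).
Diatonic triads of G# minor (natural minor): G#m (i), A#dim (ii°), B (III), C#m (iv), D#m (v), E (VI), F# (VII).
Matching root and quality in both lists: C#m.
That gives 1 common triad.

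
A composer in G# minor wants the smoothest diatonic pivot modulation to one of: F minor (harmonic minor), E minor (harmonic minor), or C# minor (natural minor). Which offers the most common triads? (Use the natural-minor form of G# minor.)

Triads of G# minor (natural minor): G#m (i), A#dim (ii°), B (III), C#m (iv), D#m (v), E (VI), F# (VII).
F minor (harmonic minor) shares 0: none.
E minor (harmonic minor) shares 1: B.
C# minor (natural minor) shares 4: G#m, B, C#m, E.
The most common triads (4) are shared with C# minor.

C# minor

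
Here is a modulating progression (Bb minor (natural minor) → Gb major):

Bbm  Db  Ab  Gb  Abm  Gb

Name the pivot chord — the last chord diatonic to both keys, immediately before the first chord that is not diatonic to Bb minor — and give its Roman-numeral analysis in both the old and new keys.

Chords diatonic to Bb minor: Bbm, Cdim, Db, Ebm, Fm, Gb, Ab.
Reading the progression, the first chord not in that set is Abm, so the modulation leaves Bb minor there.
The chord immediately before Abm is Gb, which is diatonic to both keys: VI in Bb minor and I in Gb major.

Gb — VI in Bb minor, I in Gb major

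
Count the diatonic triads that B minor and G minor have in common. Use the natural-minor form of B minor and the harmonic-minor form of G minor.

Diatonic triads of B minor (natural minor): Bm (i), C#dim (ii°), D (III), Em (iv), F#m (v), G (VI), A (VII).
Diatonic triads of G minor (harmonic minor): Gm (i), Adim (ii°), Bbaug (III+), Cm (iv), D (V), Eb (VI), F#dim (vii°).
Matching root and quality in both lists: D.
That gives 1 common triad.

1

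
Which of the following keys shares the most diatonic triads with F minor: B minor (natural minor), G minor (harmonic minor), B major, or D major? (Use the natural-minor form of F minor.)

Triads of F minor (natural minor): Fm (i), Gdim (ii°), Ab (III), Bbm (iv), Cm (v), Db (VI), Eb (VII).
B minor (natural minor) shares 0: none.
G minor (harmonic minor) shares 2: Cm, Eb.
B major shares 0: none.
D major shares 0: none.
The most common triads (2) are shared with G minor.

G minor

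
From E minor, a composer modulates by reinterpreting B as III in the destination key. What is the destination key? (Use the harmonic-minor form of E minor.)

The numeral III denotes a major triad on scale degree 3. With B on degree 3, the tonic of the new key is G#.
Degree 3 carries a major triad in natural-minor keys, so the destination is G# minor.
Check: the diatonic triads of G# minor (natural minor) are G#m (i), A#dim (ii°), B (III), C#m (iv), D#m (v), E (VI), F# (VII) — B is indeed III.

G# minor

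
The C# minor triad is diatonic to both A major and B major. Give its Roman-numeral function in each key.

iii in A major; ii in B major

The scale of A major is A B C# D E F# G#; C# is degree 3, and the triad built there (C#-E-G#) is minor, so it is iii.
The scale of B major is B C# D# E F# G# A#; C# is degree 2, and the triad built there (C#-E-G#) is minor, so it is ii.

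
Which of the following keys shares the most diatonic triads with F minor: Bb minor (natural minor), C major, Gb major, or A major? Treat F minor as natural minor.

Triads of F minor (natural minor): F minor (i), G diminished (ii°), Ab major (III), Bb minor (iv), C minor (v), Db major (VI), Eb major (VII).
Bb minor (natural minor) shares 4: Fm, Ab, Bbm, Db.
C major shares 0: none.
Gb major shares 2: Bbm, Db.
A major shares 0: none.
The most common triads (4) are shared with Bb minor.

Bb minor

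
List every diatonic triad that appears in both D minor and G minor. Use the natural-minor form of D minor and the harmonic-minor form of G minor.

Gm

Triads in D minor (natural minor): Dm (i), Edim (ii°), F (III), Gm (iv), Am (v), Bb (VI), C (VII).
Triads in G minor (harmonic minor): Gm (i), Adim (ii°), Bbaug (III+), Cm (iv), D (V), Eb (VI), F#dim (vii°).
Shared triads with their functions: Gm (iv in D minor, i in G minor).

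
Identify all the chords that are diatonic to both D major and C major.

Em, G

Triads in D major: D (I), Em (ii), F#m (iii), G (IV), A (V), Bm (vi), C#dim (vii°).
Triads in C major: C (I), Dm (ii), Em (iii), F (IV), G (V), Am (vi), Bdim (vii°).
Shared triads with their functions: Em (ii in D major, iii in C major); G (IV in D major, V in C major).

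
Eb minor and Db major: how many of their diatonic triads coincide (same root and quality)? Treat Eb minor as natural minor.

Diatonic triads of Eb minor (natural minor): Eb minor (i), F diminished (ii°), Gb major (III), Ab minor (iv), Bb minor (v), Cb major (VI), Db major (VII).
Diatonic triads of Db major: Db major (I), Eb minor (ii), F minor (iii), Gb major (IV), Ab major (V), Bb minor (vi), C diminished (vii°).
Matching root and quality in both lists: Eb minor, Gb major, Bb minor, Db major.
That gives 4 common triads.

4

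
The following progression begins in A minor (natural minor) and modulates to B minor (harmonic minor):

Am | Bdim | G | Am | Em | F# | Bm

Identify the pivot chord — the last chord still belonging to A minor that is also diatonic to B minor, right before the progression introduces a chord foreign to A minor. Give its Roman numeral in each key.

Chords diatonic to A minor: Am, Bdim, C, Dm, Em, F, G.
Reading the progression, the first chord not in that set is F#, so the modulation leaves A minor there.
The chord immediately before F# is Em, which is diatonic to both keys: v in A minor and iv in B minor.

Em — v in A minor, iv in B minor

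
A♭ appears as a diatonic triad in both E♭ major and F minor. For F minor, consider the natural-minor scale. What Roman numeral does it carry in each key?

IV in E♭ major; III in F minor

The scale of E♭ major is E♭ F G A♭ B♭ C D; A♭ is degree 4, and the triad built there (A♭-C-E♭) is major, so it is IV.
The scale of F minor (natural minor) is F G A♭ B♭ C D♭ E♭; A♭ is degree 3, and the triad built there (A♭-C-E♭) is major, so it is III.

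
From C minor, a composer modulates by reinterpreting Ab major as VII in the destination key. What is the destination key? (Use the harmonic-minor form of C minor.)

The numeral VII denotes a major triad on scale degree 7. With Ab on degree 7, the tonic of the new key is Bb.
Degree 7 carries a major triad in natural-minor keys, so the destination is Bb minor.
Check: the diatonic triads of Bb minor (natural minor) are Bbm (i), Cdim (ii°), Db (III), Ebm (iv), Fm (v), Gb (VI), Ab (VII) — Ab major is indeed VII.

Bb minor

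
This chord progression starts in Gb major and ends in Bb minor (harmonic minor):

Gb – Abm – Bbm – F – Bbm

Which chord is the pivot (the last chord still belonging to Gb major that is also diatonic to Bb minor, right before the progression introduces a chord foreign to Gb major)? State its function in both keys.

Chords diatonic to Gb major: Gb, Abm, Bbm, Cb, Db, Ebm, Fdim.
Reading the progression, the first chord not in that set is F, so the modulation leaves Gb major there.
The chord immediately before F is Bbm, which is diatonic to both keys: iii in Gb major and i in Bb minor.

Bbm — iii in Gb major, i in Bb minor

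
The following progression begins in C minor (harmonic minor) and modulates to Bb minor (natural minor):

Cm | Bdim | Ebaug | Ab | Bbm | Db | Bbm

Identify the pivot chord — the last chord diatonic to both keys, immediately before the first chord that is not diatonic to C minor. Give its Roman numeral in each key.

Chords diatonic to C minor: Cm, Ddim, Ebaug, Fm, G, Ab, Bdim.
Reading the progression, the first chord not in that set is Bbm, so the modulation leaves C minor there.
The chord immediately before Bbm is Ab, which is diatonic to both keys: VI in C minor and VII in Bb minor.

Ab — VI in C minor, VII in Bb minor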